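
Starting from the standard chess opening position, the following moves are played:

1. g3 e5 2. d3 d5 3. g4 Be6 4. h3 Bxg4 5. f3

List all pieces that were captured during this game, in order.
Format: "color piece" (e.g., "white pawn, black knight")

Tracking captures:
  Bxg4: captured white pawn

white pawn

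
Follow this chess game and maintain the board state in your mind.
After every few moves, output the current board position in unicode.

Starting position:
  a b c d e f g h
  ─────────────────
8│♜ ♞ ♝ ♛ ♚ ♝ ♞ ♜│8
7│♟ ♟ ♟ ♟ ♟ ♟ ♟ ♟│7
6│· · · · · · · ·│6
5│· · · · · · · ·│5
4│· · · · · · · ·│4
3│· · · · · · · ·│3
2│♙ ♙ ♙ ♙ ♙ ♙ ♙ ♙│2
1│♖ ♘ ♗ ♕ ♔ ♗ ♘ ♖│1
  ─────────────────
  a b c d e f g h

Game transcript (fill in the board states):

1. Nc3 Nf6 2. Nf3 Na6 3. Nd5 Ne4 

  a b c d e f g h
  ─────────────────
8│♜ · ♝ ♛ ♚ ♝ · ♜│8
7│♟ ♟ ♟ ♟ ♟ ♟ ♟ ♟│7
6│♞ · · · · · · ·│6
5│· · · ♘ · · · ·│5
4│· · · · ♞ · · ·│4
3│· · · · · ♘ · ·│3
2│♙ ♙ ♙ ♙ ♙ ♙ ♙ ♙│2
1│♖ · ♗ ♕ ♔ ♗ · ♖│1
  ─────────────────
  a b c d e f g h

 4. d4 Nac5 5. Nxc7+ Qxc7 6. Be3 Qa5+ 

  a b c d e f g h
  ─────────────────
8│♜ · ♝ · ♚ ♝ · ♜│8
7│♟ ♟ · ♟ ♟ ♟ ♟ ♟│7
6│· · · · · · · ·│6
5│♛ · ♞ · · · · ·│5
4│· · · ♙ ♞ · · ·│4
3│· · · · ♗ ♘ · ·│3
2│♙ ♙ ♙ · ♙ ♙ ♙ ♙│2
1│♖ · · ♕ ♔ ♗ · ♖│1
  ─────────────────
  a b c d e f g h

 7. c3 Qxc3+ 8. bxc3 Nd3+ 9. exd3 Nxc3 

  a b c d e f g h
  ─────────────────
8│♜ · ♝ · ♚ ♝ · ♜│8
7│♟ ♟ · ♟ ♟ ♟ ♟ ♟│7
6│· · · · · · · ·│6
5│· · · · · · · ·│5
4│· · · ♙ · · · ·│4
3│· · ♞ ♙ ♗ ♘ · ·│3
2│♙ · · · · ♙ ♙ ♙│2
1│♖ · · ♕ ♔ ♗ · ♖│1
  ─────────────────
  a b c d e f g h

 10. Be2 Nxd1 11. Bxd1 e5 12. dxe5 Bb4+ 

  a b c d e f g h
  ─────────────────
8│♜ · ♝ · ♚ · · ♜│8
7│♟ ♟ · ♟ · ♟ ♟ ♟│7
6│· · · · · · · ·│6
5│· · · · ♙ · · ·│5
4│· ♝ · · · · · ·│4
3│· · · ♙ ♗ ♘ · ·│3
2│♙ · · · · ♙ ♙ ♙│2
1│♖ · · ♗ ♔ · · ♖│1
  ─────────────────
  a b c d e f g h

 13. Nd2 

  a b c d e f g h
  ─────────────────
8│♜ · ♝ · ♚ · · ♜│8
7│♟ ♟ · ♟ · ♟ ♟ ♟│7
6│· · · · · · · ·│6
5│· · · · ♙ · · ·│5
4│· ♝ · · · · · ·│4
3│· · · ♙ ♗ · · ·│3
2│♙ · · ♘ · ♙ ♙ ♙│2
1│♖ · · ♗ ♔ · · ♖│1
  ─────────────────
  a b c d e f g h


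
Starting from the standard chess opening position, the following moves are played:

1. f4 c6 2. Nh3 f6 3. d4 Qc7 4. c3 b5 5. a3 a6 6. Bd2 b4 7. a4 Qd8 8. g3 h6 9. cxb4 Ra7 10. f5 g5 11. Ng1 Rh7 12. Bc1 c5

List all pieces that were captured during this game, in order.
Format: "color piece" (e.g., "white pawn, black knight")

Tracking captures:
  cxb4: captured black pawn

black pawn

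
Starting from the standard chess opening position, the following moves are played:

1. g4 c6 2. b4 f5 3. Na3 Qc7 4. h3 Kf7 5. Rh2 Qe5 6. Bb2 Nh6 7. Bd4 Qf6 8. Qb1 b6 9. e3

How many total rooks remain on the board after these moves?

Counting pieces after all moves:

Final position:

  a b c d e f g h
  ─────────────────
8│♜ ♞ ♝ · · ♝ · ♜│8
7│♟ · · ♟ ♟ ♚ ♟ ♟│7
6│· ♟ ♟ · · ♛ · ♞│6
5│· · · · · ♟ · ·│5
4│· ♙ · ♗ · · ♙ ·│4
3│♘ · · · ♙ · · ♙│3
2│♙ · ♙ ♙ · ♙ · ♖│2
1│♖ ♕ · · ♔ ♗ ♘ ·│1
  ─────────────────
  a b c d e f g h


4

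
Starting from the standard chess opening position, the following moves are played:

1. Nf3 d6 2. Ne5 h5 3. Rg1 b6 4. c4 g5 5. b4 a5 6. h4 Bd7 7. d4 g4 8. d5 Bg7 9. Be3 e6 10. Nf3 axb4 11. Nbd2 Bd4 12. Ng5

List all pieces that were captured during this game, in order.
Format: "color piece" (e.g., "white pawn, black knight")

Tracking captures:
  axb4: captured white pawn

white pawn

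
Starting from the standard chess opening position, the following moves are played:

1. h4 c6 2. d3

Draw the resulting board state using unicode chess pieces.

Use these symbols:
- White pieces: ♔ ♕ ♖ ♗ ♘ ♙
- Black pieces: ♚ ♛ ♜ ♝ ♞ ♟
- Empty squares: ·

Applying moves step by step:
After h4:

♜ ♞ ♝ ♛ ♚ ♝ ♞ ♜
♟ ♟ ♟ ♟ ♟ ♟ ♟ ♟
· · · · · · · ·
· · · · · · · ·
· · · · · · · ♙
· · · · · · · ·
♙ ♙ ♙ ♙ ♙ ♙ ♙ ·
♖ ♘ ♗ ♕ ♔ ♗ ♘ ♖


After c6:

♜ ♞ ♝ ♛ ♚ ♝ ♞ ♜
♟ ♟ · ♟ ♟ ♟ ♟ ♟
· · ♟ · · · · ·
· · · · · · · ·
· · · · · · · ♙
· · · · · · · ·
♙ ♙ ♙ ♙ ♙ ♙ ♙ ·
♖ ♘ ♗ ♕ ♔ ♗ ♘ ♖


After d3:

♜ ♞ ♝ ♛ ♚ ♝ ♞ ♜
♟ ♟ · ♟ ♟ ♟ ♟ ♟
· · ♟ · · · · ·
· · · · · · · ·
· · · · · · · ♙
· · · ♙ · · · ·
♙ ♙ ♙ · ♙ ♙ ♙ ·
♖ ♘ ♗ ♕ ♔ ♗ ♘ ♖



  a b c d e f g h
  ─────────────────
8│♜ ♞ ♝ ♛ ♚ ♝ ♞ ♜│8
7│♟ ♟ · ♟ ♟ ♟ ♟ ♟│7
6│· · ♟ · · · · ·│6
5│· · · · · · · ·│5
4│· · · · · · · ♙│4
3│· · · ♙ · · · ·│3
2│♙ ♙ ♙ · ♙ ♙ ♙ ·│2
1│♖ ♘ ♗ ♕ ♔ ♗ ♘ ♖│1
  ─────────────────
  a b c d e f g h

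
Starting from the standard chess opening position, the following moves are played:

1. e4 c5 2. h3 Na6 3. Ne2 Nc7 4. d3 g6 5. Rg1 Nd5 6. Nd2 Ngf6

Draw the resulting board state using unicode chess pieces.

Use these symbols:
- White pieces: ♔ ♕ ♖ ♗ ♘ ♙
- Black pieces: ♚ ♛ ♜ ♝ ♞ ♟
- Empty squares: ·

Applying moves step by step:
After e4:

♜ ♞ ♝ ♛ ♚ ♝ ♞ ♜
♟ ♟ ♟ ♟ ♟ ♟ ♟ ♟
· · · · · · · ·
· · · · · · · ·
· · · · ♙ · · ·
· · · · · · · ·
♙ ♙ ♙ ♙ · ♙ ♙ ♙
♖ ♘ ♗ ♕ ♔ ♗ ♘ ♖


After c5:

♜ ♞ ♝ ♛ ♚ ♝ ♞ ♜
♟ ♟ · ♟ ♟ ♟ ♟ ♟
· · · · · · · ·
· · ♟ · · · · ·
· · · · ♙ · · ·
· · · · · · · ·
♙ ♙ ♙ ♙ · ♙ ♙ ♙
♖ ♘ ♗ ♕ ♔ ♗ ♘ ♖


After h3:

♜ ♞ ♝ ♛ ♚ ♝ ♞ ♜
♟ ♟ · ♟ ♟ ♟ ♟ ♟
· · · · · · · ·
· · ♟ · · · · ·
· · · · ♙ · · ·
· · · · · · · ♙
♙ ♙ ♙ ♙ · ♙ ♙ ·
♖ ♘ ♗ ♕ ♔ ♗ ♘ ♖


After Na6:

♜ · ♝ ♛ ♚ ♝ ♞ ♜
♟ ♟ · ♟ ♟ ♟ ♟ ♟
♞ · · · · · · ·
· · ♟ · · · · ·
· · · · ♙ · · ·
· · · · · · · ♙
♙ ♙ ♙ ♙ · ♙ ♙ ·
♖ ♘ ♗ ♕ ♔ ♗ ♘ ♖


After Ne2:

♜ · ♝ ♛ ♚ ♝ ♞ ♜
♟ ♟ · ♟ ♟ ♟ ♟ ♟
♞ · · · · · · ·
· · ♟ · · · · ·
· · · · ♙ · · ·
· · · · · · · ♙
♙ ♙ ♙ ♙ ♘ ♙ ♙ ·
♖ ♘ ♗ ♕ ♔ ♗ · ♖


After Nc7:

♜ · ♝ ♛ ♚ ♝ ♞ ♜
♟ ♟ ♞ ♟ ♟ ♟ ♟ ♟
· · · · · · · ·
· · ♟ · · · · ·
· · · · ♙ · · ·
· · · · · · · ♙
♙ ♙ ♙ ♙ ♘ ♙ ♙ ·
♖ ♘ ♗ ♕ ♔ ♗ · ♖


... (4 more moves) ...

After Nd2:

♜ · ♝ ♛ ♚ ♝ ♞ ♜
♟ ♟ · ♟ ♟ ♟ · ♟
· · · · · · ♟ ·
· · ♟ ♞ · · · ·
· · · · ♙ · · ·
· · · ♙ · · · ♙
♙ ♙ ♙ ♘ ♘ ♙ ♙ ·
♖ · ♗ ♕ ♔ ♗ ♖ ·


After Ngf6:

♜ · ♝ ♛ ♚ ♝ · ♜
♟ ♟ · ♟ ♟ ♟ · ♟
· · · · · ♞ ♟ ·
· · ♟ ♞ · · · ·
· · · · ♙ · · ·
· · · ♙ · · · ♙
♙ ♙ ♙ ♘ ♘ ♙ ♙ ·
♖ · ♗ ♕ ♔ ♗ ♖ ·



  a b c d e f g h
  ─────────────────
8│♜ · ♝ ♛ ♚ ♝ · ♜│8
7│♟ ♟ · ♟ ♟ ♟ · ♟│7
6│· · · · · ♞ ♟ ·│6
5│· · ♟ ♞ · · · ·│5
4│· · · · ♙ · · ·│4
3│· · · ♙ · · · ♙│3
2│♙ ♙ ♙ ♘ ♘ ♙ ♙ ·│2
1│♖ · ♗ ♕ ♔ ♗ ♖ ·│1
  ─────────────────
  a b c d e f g h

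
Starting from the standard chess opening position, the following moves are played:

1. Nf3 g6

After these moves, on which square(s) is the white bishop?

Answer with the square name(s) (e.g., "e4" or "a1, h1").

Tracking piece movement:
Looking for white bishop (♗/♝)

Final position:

  a b c d e f g h
  ─────────────────
8│♜ ♞ ♝ ♛ ♚ ♝ ♞ ♜│8
7│♟ ♟ ♟ ♟ ♟ ♟ · ♟│7
6│· · · · · · ♟ ·│6
5│· · · · · · · ·│5
4│· · · · · · · ·│4
3│· · · · · ♘ · ·│3
2│♙ ♙ ♙ ♙ ♙ ♙ ♙ ♙│2
1│♖ ♘ ♗ ♕ ♔ ♗ · ♖│1
  ─────────────────
  a b c d e f g h


c1, f1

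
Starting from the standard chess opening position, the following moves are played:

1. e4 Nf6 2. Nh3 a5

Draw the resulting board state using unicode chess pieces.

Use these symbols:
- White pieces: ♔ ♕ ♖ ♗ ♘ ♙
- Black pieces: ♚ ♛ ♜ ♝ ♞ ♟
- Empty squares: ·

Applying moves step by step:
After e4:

♜ ♞ ♝ ♛ ♚ ♝ ♞ ♜
♟ ♟ ♟ ♟ ♟ ♟ ♟ ♟
· · · · · · · ·
· · · · · · · ·
· · · · ♙ · · ·
· · · · · · · ·
♙ ♙ ♙ ♙ · ♙ ♙ ♙
♖ ♘ ♗ ♕ ♔ ♗ ♘ ♖


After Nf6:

♜ ♞ ♝ ♛ ♚ ♝ · ♜
♟ ♟ ♟ ♟ ♟ ♟ ♟ ♟
· · · · · ♞ · ·
· · · · · · · ·
· · · · ♙ · · ·
· · · · · · · ·
♙ ♙ ♙ ♙ · ♙ ♙ ♙
♖ ♘ ♗ ♕ ♔ ♗ ♘ ♖


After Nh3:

♜ ♞ ♝ ♛ ♚ ♝ · ♜
♟ ♟ ♟ ♟ ♟ ♟ ♟ ♟
· · · · · ♞ · ·
· · · · · · · ·
· · · · ♙ · · ·
· · · · · · · ♘
♙ ♙ ♙ ♙ · ♙ ♙ ♙
♖ ♘ ♗ ♕ ♔ ♗ · ♖


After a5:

♜ ♞ ♝ ♛ ♚ ♝ · ♜
· ♟ ♟ ♟ ♟ ♟ ♟ ♟
· · · · · ♞ · ·
♟ · · · · · · ·
· · · · ♙ · · ·
· · · · · · · ♘
♙ ♙ ♙ ♙ · ♙ ♙ ♙
♖ ♘ ♗ ♕ ♔ ♗ · ♖



  a b c d e f g h
  ─────────────────
8│♜ ♞ ♝ ♛ ♚ ♝ · ♜│8
7│· ♟ ♟ ♟ ♟ ♟ ♟ ♟│7
6│· · · · · ♞ · ·│6
5│♟ · · · · · · ·│5
4│· · · · ♙ · · ·│4
3│· · · · · · · ♘│3
2│♙ ♙ ♙ ♙ · ♙ ♙ ♙│2
1│♖ ♘ ♗ ♕ ♔ ♗ · ♖│1
  ─────────────────
  a b c d e f g h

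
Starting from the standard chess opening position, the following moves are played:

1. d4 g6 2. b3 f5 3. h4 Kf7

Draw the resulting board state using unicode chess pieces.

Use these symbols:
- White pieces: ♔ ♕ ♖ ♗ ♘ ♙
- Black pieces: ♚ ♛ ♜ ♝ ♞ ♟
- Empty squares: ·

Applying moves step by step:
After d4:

♜ ♞ ♝ ♛ ♚ ♝ ♞ ♜
♟ ♟ ♟ ♟ ♟ ♟ ♟ ♟
· · · · · · · ·
· · · · · · · ·
· · · ♙ · · · ·
· · · · · · · ·
♙ ♙ ♙ · ♙ ♙ ♙ ♙
♖ ♘ ♗ ♕ ♔ ♗ ♘ ♖


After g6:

♜ ♞ ♝ ♛ ♚ ♝ ♞ ♜
♟ ♟ ♟ ♟ ♟ ♟ · ♟
· · · · · · ♟ ·
· · · · · · · ·
· · · ♙ · · · ·
· · · · · · · ·
♙ ♙ ♙ · ♙ ♙ ♙ ♙
♖ ♘ ♗ ♕ ♔ ♗ ♘ ♖


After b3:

♜ ♞ ♝ ♛ ♚ ♝ ♞ ♜
♟ ♟ ♟ ♟ ♟ ♟ · ♟
· · · · · · ♟ ·
· · · · · · · ·
· · · ♙ · · · ·
· ♙ · · · · · ·
♙ · ♙ · ♙ ♙ ♙ ♙
♖ ♘ ♗ ♕ ♔ ♗ ♘ ♖


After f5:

♜ ♞ ♝ ♛ ♚ ♝ ♞ ♜
♟ ♟ ♟ ♟ ♟ · · ♟
· · · · · · ♟ ·
· · · · · ♟ · ·
· · · ♙ · · · ·
· ♙ · · · · · ·
♙ · ♙ · ♙ ♙ ♙ ♙
♖ ♘ ♗ ♕ ♔ ♗ ♘ ♖


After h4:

♜ ♞ ♝ ♛ ♚ ♝ ♞ ♜
♟ ♟ ♟ ♟ ♟ · · ♟
· · · · · · ♟ ·
· · · · · ♟ · ·
· · · ♙ · · · ♙
· ♙ · · · · · ·
♙ · ♙ · ♙ ♙ ♙ ·
♖ ♘ ♗ ♕ ♔ ♗ ♘ ♖


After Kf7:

♜ ♞ ♝ ♛ · ♝ ♞ ♜
♟ ♟ ♟ ♟ ♟ ♚ · ♟
· · · · · · ♟ ·
· · · · · ♟ · ·
· · · ♙ · · · ♙
· ♙ · · · · · ·
♙ · ♙ · ♙ ♙ ♙ ·
♖ ♘ ♗ ♕ ♔ ♗ ♘ ♖



  a b c d e f g h
  ─────────────────
8│♜ ♞ ♝ ♛ · ♝ ♞ ♜│8
7│♟ ♟ ♟ ♟ ♟ ♚ · ♟│7
6│· · · · · · ♟ ·│6
5│· · · · · ♟ · ·│5
4│· · · ♙ · · · ♙│4
3│· ♙ · · · · · ·│3
2│♙ · ♙ · ♙ ♙ ♙ ·│2
1│♖ ♘ ♗ ♕ ♔ ♗ ♘ ♖│1
  ─────────────────
  a b c d e f g h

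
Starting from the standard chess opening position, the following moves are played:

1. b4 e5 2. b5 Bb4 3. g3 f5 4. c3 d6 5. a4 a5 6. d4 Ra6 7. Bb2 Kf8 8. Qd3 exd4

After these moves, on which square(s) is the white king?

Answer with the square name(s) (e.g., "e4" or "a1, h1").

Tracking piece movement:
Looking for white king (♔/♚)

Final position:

  a b c d e f g h
  ─────────────────
8│· ♞ ♝ ♛ · ♚ ♞ ♜│8
7│· ♟ ♟ · · · ♟ ♟│7
6│♜ · · ♟ · · · ·│6
5│♟ ♙ · · · ♟ · ·│5
4│♙ ♝ · ♟ · · · ·│4
3│· · ♙ ♕ · · ♙ ·│3
2│· ♗ · · ♙ ♙ · ♙│2
1│♖ ♘ · · ♔ ♗ ♘ ♖│1
  ─────────────────
  a b c d e f g h


e1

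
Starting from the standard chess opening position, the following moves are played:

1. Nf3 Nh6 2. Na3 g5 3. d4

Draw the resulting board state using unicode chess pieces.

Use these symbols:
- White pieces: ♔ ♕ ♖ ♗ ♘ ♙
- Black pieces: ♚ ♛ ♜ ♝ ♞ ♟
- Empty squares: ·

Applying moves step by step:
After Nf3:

♜ ♞ ♝ ♛ ♚ ♝ ♞ ♜
♟ ♟ ♟ ♟ ♟ ♟ ♟ ♟
· · · · · · · ·
· · · · · · · ·
· · · · · · · ·
· · · · · ♘ · ·
♙ ♙ ♙ ♙ ♙ ♙ ♙ ♙
♖ ♘ ♗ ♕ ♔ ♗ · ♖


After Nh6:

♜ ♞ ♝ ♛ ♚ ♝ · ♜
♟ ♟ ♟ ♟ ♟ ♟ ♟ ♟
· · · · · · · ♞
· · · · · · · ·
· · · · · · · ·
· · · · · ♘ · ·
♙ ♙ ♙ ♙ ♙ ♙ ♙ ♙
♖ ♘ ♗ ♕ ♔ ♗ · ♖


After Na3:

♜ ♞ ♝ ♛ ♚ ♝ · ♜
♟ ♟ ♟ ♟ ♟ ♟ ♟ ♟
· · · · · · · ♞
· · · · · · · ·
· · · · · · · ·
♘ · · · · ♘ · ·
♙ ♙ ♙ ♙ ♙ ♙ ♙ ♙
♖ · ♗ ♕ ♔ ♗ · ♖


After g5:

♜ ♞ ♝ ♛ ♚ ♝ · ♜
♟ ♟ ♟ ♟ ♟ ♟ · ♟
· · · · · · · ♞
· · · · · · ♟ ·
· · · · · · · ·
♘ · · · · ♘ · ·
♙ ♙ ♙ ♙ ♙ ♙ ♙ ♙
♖ · ♗ ♕ ♔ ♗ · ♖


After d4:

♜ ♞ ♝ ♛ ♚ ♝ · ♜
♟ ♟ ♟ ♟ ♟ ♟ · ♟
· · · · · · · ♞
· · · · · · ♟ ·
· · · ♙ · · · ·
♘ · · · · ♘ · ·
♙ ♙ ♙ · ♙ ♙ ♙ ♙
♖ · ♗ ♕ ♔ ♗ · ♖



  a b c d e f g h
  ─────────────────
8│♜ ♞ ♝ ♛ ♚ ♝ · ♜│8
7│♟ ♟ ♟ ♟ ♟ ♟ · ♟│7
6│· · · · · · · ♞│6
5│· · · · · · ♟ ·│5
4│· · · ♙ · · · ·│4
3│♘ · · · · ♘ · ·│3
2│♙ ♙ ♙ · ♙ ♙ ♙ ♙│2
1│♖ · ♗ ♕ ♔ ♗ · ♖│1
  ─────────────────
  a b c d e f g h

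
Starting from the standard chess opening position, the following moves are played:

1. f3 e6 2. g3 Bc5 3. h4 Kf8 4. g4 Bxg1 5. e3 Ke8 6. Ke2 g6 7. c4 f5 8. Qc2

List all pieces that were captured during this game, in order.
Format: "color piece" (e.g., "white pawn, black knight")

Tracking captures:
  Bxg1: captured white knight

white knight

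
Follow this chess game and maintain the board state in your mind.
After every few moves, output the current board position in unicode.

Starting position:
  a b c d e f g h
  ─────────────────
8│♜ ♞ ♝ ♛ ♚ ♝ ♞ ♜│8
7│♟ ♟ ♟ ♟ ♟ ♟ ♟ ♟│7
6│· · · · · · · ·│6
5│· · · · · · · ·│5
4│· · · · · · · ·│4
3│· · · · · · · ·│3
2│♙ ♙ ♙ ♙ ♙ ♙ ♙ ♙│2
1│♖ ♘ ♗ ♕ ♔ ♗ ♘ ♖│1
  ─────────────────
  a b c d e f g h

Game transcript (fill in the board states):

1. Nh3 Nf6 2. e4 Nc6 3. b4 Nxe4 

  a b c d e f g h
  ─────────────────
8│♜ · ♝ ♛ ♚ ♝ · ♜│8
7│♟ ♟ ♟ ♟ ♟ ♟ ♟ ♟│7
6│· · ♞ · · · · ·│6
5│· · · · · · · ·│5
4│· ♙ · · ♞ · · ·│4
3│· · · · · · · ♘│3
2│♙ · ♙ ♙ · ♙ ♙ ♙│2
1│♖ ♘ ♗ ♕ ♔ ♗ · ♖│1
  ─────────────────
  a b c d e f g h

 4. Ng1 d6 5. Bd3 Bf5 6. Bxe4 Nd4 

  a b c d e f g h
  ─────────────────
8│♜ · · ♛ ♚ ♝ · ♜│8
7│♟ ♟ ♟ · ♟ ♟ ♟ ♟│7
6│· · · ♟ · · · ·│6
5│· · · · · ♝ · ·│5
4│· ♙ · ♞ ♗ · · ·│4
3│· · · · · · · ·│3
2│♙ · ♙ ♙ · ♙ ♙ ♙│2
1│♖ ♘ ♗ ♕ ♔ · ♘ ♖│1
  ─────────────────
  a b c d e f g h

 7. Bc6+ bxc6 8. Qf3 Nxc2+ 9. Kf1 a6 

  a b c d e f g h
  ─────────────────
8│♜ · · ♛ ♚ ♝ · ♜│8
7│· · ♟ · ♟ ♟ ♟ ♟│7
6│♟ · ♟ ♟ · · · ·│6
5│· · · · · ♝ · ·│5
4│· ♙ · · · · · ·│4
3│· · · · · ♕ · ·│3
2│♙ · ♞ ♙ · ♙ ♙ ♙│2
1│♖ ♘ ♗ · · ♔ ♘ ♖│1
  ─────────────────
  a b c d e f g h

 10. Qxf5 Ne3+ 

  a b c d e f g h
  ─────────────────
8│♜ · · ♛ ♚ ♝ · ♜│8
7│· · ♟ · ♟ ♟ ♟ ♟│7
6│♟ · ♟ ♟ · · · ·│6
5│· · · · · ♕ · ·│5
4│· ♙ · · · · · ·│4
3│· · · · ♞ · · ·│3
2│♙ · · ♙ · ♙ ♙ ♙│2
1│♖ ♘ ♗ · · ♔ ♘ ♖│1
  ─────────────────
  a b c d e f g h


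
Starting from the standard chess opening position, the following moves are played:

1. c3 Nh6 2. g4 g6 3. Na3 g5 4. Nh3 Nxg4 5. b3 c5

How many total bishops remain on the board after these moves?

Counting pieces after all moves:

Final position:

  a b c d e f g h
  ─────────────────
8│♜ ♞ ♝ ♛ ♚ ♝ · ♜│8
7│♟ ♟ · ♟ ♟ ♟ · ♟│7
6│· · · · · · · ·│6
5│· · ♟ · · · ♟ ·│5
4│· · · · · · ♞ ·│4
3│♘ ♙ ♙ · · · · ♘│3
2│♙ · · ♙ ♙ ♙ · ♙│2
1│♖ · ♗ ♕ ♔ ♗ · ♖│1
  ─────────────────
  a b c d e f g h


4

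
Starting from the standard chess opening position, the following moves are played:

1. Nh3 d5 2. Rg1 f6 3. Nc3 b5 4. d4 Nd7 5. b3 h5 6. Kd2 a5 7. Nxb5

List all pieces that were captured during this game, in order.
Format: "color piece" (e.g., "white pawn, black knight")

Tracking captures:
  Nxb5: captured black pawn

black pawn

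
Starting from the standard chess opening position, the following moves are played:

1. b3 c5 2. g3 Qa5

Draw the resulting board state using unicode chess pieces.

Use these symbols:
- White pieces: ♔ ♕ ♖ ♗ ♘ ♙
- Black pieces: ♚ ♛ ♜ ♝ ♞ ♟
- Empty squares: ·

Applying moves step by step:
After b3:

♜ ♞ ♝ ♛ ♚ ♝ ♞ ♜
♟ ♟ ♟ ♟ ♟ ♟ ♟ ♟
· · · · · · · ·
· · · · · · · ·
· · · · · · · ·
· ♙ · · · · · ·
♙ · ♙ ♙ ♙ ♙ ♙ ♙
♖ ♘ ♗ ♕ ♔ ♗ ♘ ♖


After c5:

♜ ♞ ♝ ♛ ♚ ♝ ♞ ♜
♟ ♟ · ♟ ♟ ♟ ♟ ♟
· · · · · · · ·
· · ♟ · · · · ·
· · · · · · · ·
· ♙ · · · · · ·
♙ · ♙ ♙ ♙ ♙ ♙ ♙
♖ ♘ ♗ ♕ ♔ ♗ ♘ ♖


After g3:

♜ ♞ ♝ ♛ ♚ ♝ ♞ ♜
♟ ♟ · ♟ ♟ ♟ ♟ ♟
· · · · · · · ·
· · ♟ · · · · ·
· · · · · · · ·
· ♙ · · · · ♙ ·
♙ · ♙ ♙ ♙ ♙ · ♙
♖ ♘ ♗ ♕ ♔ ♗ ♘ ♖


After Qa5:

♜ ♞ ♝ · ♚ ♝ ♞ ♜
♟ ♟ · ♟ ♟ ♟ ♟ ♟
· · · · · · · ·
♛ · ♟ · · · · ·
· · · · · · · ·
· ♙ · · · · ♙ ·
♙ · ♙ ♙ ♙ ♙ · ♙
♖ ♘ ♗ ♕ ♔ ♗ ♘ ♖



  a b c d e f g h
  ─────────────────
8│♜ ♞ ♝ · ♚ ♝ ♞ ♜│8
7│♟ ♟ · ♟ ♟ ♟ ♟ ♟│7
6│· · · · · · · ·│6
5│♛ · ♟ · · · · ·│5
4│· · · · · · · ·│4
3│· ♙ · · · · ♙ ·│3
2│♙ · ♙ ♙ ♙ ♙ · ♙│2
1│♖ ♘ ♗ ♕ ♔ ♗ ♘ ♖│1
  ─────────────────
  a b c d e f g h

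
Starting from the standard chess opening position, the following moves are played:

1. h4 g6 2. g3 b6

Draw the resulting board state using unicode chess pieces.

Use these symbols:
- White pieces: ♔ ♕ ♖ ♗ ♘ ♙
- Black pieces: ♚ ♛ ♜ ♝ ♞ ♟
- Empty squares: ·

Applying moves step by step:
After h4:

♜ ♞ ♝ ♛ ♚ ♝ ♞ ♜
♟ ♟ ♟ ♟ ♟ ♟ ♟ ♟
· · · · · · · ·
· · · · · · · ·
· · · · · · · ♙
· · · · · · · ·
♙ ♙ ♙ ♙ ♙ ♙ ♙ ·
♖ ♘ ♗ ♕ ♔ ♗ ♘ ♖


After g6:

♜ ♞ ♝ ♛ ♚ ♝ ♞ ♜
♟ ♟ ♟ ♟ ♟ ♟ · ♟
· · · · · · ♟ ·
· · · · · · · ·
· · · · · · · ♙
· · · · · · · ·
♙ ♙ ♙ ♙ ♙ ♙ ♙ ·
♖ ♘ ♗ ♕ ♔ ♗ ♘ ♖


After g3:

♜ ♞ ♝ ♛ ♚ ♝ ♞ ♜
♟ ♟ ♟ ♟ ♟ ♟ · ♟
· · · · · · ♟ ·
· · · · · · · ·
· · · · · · · ♙
· · · · · · ♙ ·
♙ ♙ ♙ ♙ ♙ ♙ · ·
♖ ♘ ♗ ♕ ♔ ♗ ♘ ♖


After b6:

♜ ♞ ♝ ♛ ♚ ♝ ♞ ♜
♟ · ♟ ♟ ♟ ♟ · ♟
· ♟ · · · · ♟ ·
· · · · · · · ·
· · · · · · · ♙
· · · · · · ♙ ·
♙ ♙ ♙ ♙ ♙ ♙ · ·
♖ ♘ ♗ ♕ ♔ ♗ ♘ ♖



  a b c d e f g h
  ─────────────────
8│♜ ♞ ♝ ♛ ♚ ♝ ♞ ♜│8
7│♟ · ♟ ♟ ♟ ♟ · ♟│7
6│· ♟ · · · · ♟ ·│6
5│· · · · · · · ·│5
4│· · · · · · · ♙│4
3│· · · · · · ♙ ·│3
2│♙ ♙ ♙ ♙ ♙ ♙ · ·│2
1│♖ ♘ ♗ ♕ ♔ ♗ ♘ ♖│1
  ─────────────────
  a b c d e f g h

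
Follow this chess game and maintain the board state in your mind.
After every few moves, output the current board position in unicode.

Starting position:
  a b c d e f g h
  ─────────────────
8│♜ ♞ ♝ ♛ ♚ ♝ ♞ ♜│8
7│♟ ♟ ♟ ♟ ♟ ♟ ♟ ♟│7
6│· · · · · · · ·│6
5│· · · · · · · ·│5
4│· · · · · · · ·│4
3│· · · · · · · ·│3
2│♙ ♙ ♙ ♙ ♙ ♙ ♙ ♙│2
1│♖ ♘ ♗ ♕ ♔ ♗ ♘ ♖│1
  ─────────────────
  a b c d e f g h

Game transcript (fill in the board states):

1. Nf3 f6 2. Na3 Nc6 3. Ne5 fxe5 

  a b c d e f g h
  ─────────────────
8│♜ · ♝ ♛ ♚ ♝ ♞ ♜│8
7│♟ ♟ ♟ ♟ ♟ · ♟ ♟│7
6│· · ♞ · · · · ·│6
5│· · · · ♟ · · ·│5
4│· · · · · · · ·│4
3│♘ · · · · · · ·│3
2│♙ ♙ ♙ ♙ ♙ ♙ ♙ ♙│2
1│♖ · ♗ ♕ ♔ ♗ · ♖│1
  ─────────────────
  a b c d e f g h

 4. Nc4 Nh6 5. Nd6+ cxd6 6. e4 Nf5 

  a b c d e f g h
  ─────────────────
8│♜ · ♝ ♛ ♚ ♝ · ♜│8
7│♟ ♟ · ♟ ♟ · ♟ ♟│7
6│· · ♞ ♟ · · · ·│6
5│· · · · ♟ ♞ · ·│5
4│· · · · ♙ · · ·│4
3│· · · · · · · ·│3
2│♙ ♙ ♙ ♙ · ♙ ♙ ♙│2
1│♖ · ♗ ♕ ♔ ♗ · ♖│1
  ─────────────────
  a b c d e f g h

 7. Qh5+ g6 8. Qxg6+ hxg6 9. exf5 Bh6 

  a b c d e f g h
  ─────────────────
8│♜ · ♝ ♛ ♚ · · ♜│8
7│♟ ♟ · ♟ ♟ · · ·│7
6│· · ♞ ♟ · · ♟ ♝│6
5│· · · · ♟ ♙ · ·│5
4│· · · · · · · ·│4
3│· · · · · · · ·│3
2│♙ ♙ ♙ ♙ · ♙ ♙ ♙│2
1│♖ · ♗ · ♔ ♗ · ♖│1
  ─────────────────
  a b c d e f g h

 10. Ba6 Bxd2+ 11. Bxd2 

  a b c d e f g h
  ─────────────────
8│♜ · ♝ ♛ ♚ · · ♜│8
7│♟ ♟ · ♟ ♟ · · ·│7
6│♗ · ♞ ♟ · · ♟ ·│6
5│· · · · ♟ ♙ · ·│5
4│· · · · · · · ·│4
3│· · · · · · · ·│3
2│♙ ♙ ♙ ♗ · ♙ ♙ ♙│2
1│♖ · · · ♔ · · ♖│1
  ─────────────────
  a b c d e f g h


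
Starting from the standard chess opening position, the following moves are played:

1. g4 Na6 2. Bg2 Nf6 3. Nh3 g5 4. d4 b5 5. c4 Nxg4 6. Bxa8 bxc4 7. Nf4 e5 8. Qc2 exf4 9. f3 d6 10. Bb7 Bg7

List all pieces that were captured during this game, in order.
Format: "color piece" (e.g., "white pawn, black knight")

Tracking captures:
  Nxg4: captured white pawn
  Bxa8: captured black rook
  bxc4: captured white pawn
  exf4: captured white knight

white pawn, black rook, white pawn, white knight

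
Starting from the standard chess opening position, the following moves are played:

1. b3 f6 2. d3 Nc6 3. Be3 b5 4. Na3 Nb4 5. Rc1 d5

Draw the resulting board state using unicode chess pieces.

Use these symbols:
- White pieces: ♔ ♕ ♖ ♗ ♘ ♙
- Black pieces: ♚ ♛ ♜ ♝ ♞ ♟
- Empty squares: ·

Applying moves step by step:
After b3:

♜ ♞ ♝ ♛ ♚ ♝ ♞ ♜
♟ ♟ ♟ ♟ ♟ ♟ ♟ ♟
· · · · · · · ·
· · · · · · · ·
· · · · · · · ·
· ♙ · · · · · ·
♙ · ♙ ♙ ♙ ♙ ♙ ♙
♖ ♘ ♗ ♕ ♔ ♗ ♘ ♖


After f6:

♜ ♞ ♝ ♛ ♚ ♝ ♞ ♜
♟ ♟ ♟ ♟ ♟ · ♟ ♟
· · · · · ♟ · ·
· · · · · · · ·
· · · · · · · ·
· ♙ · · · · · ·
♙ · ♙ ♙ ♙ ♙ ♙ ♙
♖ ♘ ♗ ♕ ♔ ♗ ♘ ♖


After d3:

♜ ♞ ♝ ♛ ♚ ♝ ♞ ♜
♟ ♟ ♟ ♟ ♟ · ♟ ♟
· · · · · ♟ · ·
· · · · · · · ·
· · · · · · · ·
· ♙ · ♙ · · · ·
♙ · ♙ · ♙ ♙ ♙ ♙
♖ ♘ ♗ ♕ ♔ ♗ ♘ ♖


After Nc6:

♜ · ♝ ♛ ♚ ♝ ♞ ♜
♟ ♟ ♟ ♟ ♟ · ♟ ♟
· · ♞ · · ♟ · ·
· · · · · · · ·
· · · · · · · ·
· ♙ · ♙ · · · ·
♙ · ♙ · ♙ ♙ ♙ ♙
♖ ♘ ♗ ♕ ♔ ♗ ♘ ♖


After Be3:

♜ · ♝ ♛ ♚ ♝ ♞ ♜
♟ ♟ ♟ ♟ ♟ · ♟ ♟
· · ♞ · · ♟ · ·
· · · · · · · ·
· · · · · · · ·
· ♙ · ♙ ♗ · · ·
♙ · ♙ · ♙ ♙ ♙ ♙
♖ ♘ · ♕ ♔ ♗ ♘ ♖


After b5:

♜ · ♝ ♛ ♚ ♝ ♞ ♜
♟ · ♟ ♟ ♟ · ♟ ♟
· · ♞ · · ♟ · ·
· ♟ · · · · · ·
· · · · · · · ·
· ♙ · ♙ ♗ · · ·
♙ · ♙ · ♙ ♙ ♙ ♙
♖ ♘ · ♕ ♔ ♗ ♘ ♖


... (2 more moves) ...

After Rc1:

♜ · ♝ ♛ ♚ ♝ ♞ ♜
♟ · ♟ ♟ ♟ · ♟ ♟
· · · · · ♟ · ·
· ♟ · · · · · ·
· ♞ · · · · · ·
♘ ♙ · ♙ ♗ · · ·
♙ · ♙ · ♙ ♙ ♙ ♙
· · ♖ ♕ ♔ ♗ ♘ ♖


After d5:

♜ · ♝ ♛ ♚ ♝ ♞ ♜
♟ · ♟ · ♟ · ♟ ♟
· · · · · ♟ · ·
· ♟ · ♟ · · · ·
· ♞ · · · · · ·
♘ ♙ · ♙ ♗ · · ·
♙ · ♙ · ♙ ♙ ♙ ♙
· · ♖ ♕ ♔ ♗ ♘ ♖



  a b c d e f g h
  ─────────────────
8│♜ · ♝ ♛ ♚ ♝ ♞ ♜│8
7│♟ · ♟ · ♟ · ♟ ♟│7
6│· · · · · ♟ · ·│6
5│· ♟ · ♟ · · · ·│5
4│· ♞ · · · · · ·│4
3│♘ ♙ · ♙ ♗ · · ·│3
2│♙ · ♙ · ♙ ♙ ♙ ♙│2
1│· · ♖ ♕ ♔ ♗ ♘ ♖│1
  ─────────────────
  a b c d e f g h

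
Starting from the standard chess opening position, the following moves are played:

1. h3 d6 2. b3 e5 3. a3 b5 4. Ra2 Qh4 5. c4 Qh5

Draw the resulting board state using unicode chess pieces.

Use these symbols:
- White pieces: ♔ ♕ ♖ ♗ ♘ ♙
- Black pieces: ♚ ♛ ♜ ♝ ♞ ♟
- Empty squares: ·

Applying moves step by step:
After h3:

♜ ♞ ♝ ♛ ♚ ♝ ♞ ♜
♟ ♟ ♟ ♟ ♟ ♟ ♟ ♟
· · · · · · · ·
· · · · · · · ·
· · · · · · · ·
· · · · · · · ♙
♙ ♙ ♙ ♙ ♙ ♙ ♙ ·
♖ ♘ ♗ ♕ ♔ ♗ ♘ ♖


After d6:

♜ ♞ ♝ ♛ ♚ ♝ ♞ ♜
♟ ♟ ♟ · ♟ ♟ ♟ ♟
· · · ♟ · · · ·
· · · · · · · ·
· · · · · · · ·
· · · · · · · ♙
♙ ♙ ♙ ♙ ♙ ♙ ♙ ·
♖ ♘ ♗ ♕ ♔ ♗ ♘ ♖


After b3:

♜ ♞ ♝ ♛ ♚ ♝ ♞ ♜
♟ ♟ ♟ · ♟ ♟ ♟ ♟
· · · ♟ · · · ·
· · · · · · · ·
· · · · · · · ·
· ♙ · · · · · ♙
♙ · ♙ ♙ ♙ ♙ ♙ ·
♖ ♘ ♗ ♕ ♔ ♗ ♘ ♖


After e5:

♜ ♞ ♝ ♛ ♚ ♝ ♞ ♜
♟ ♟ ♟ · · ♟ ♟ ♟
· · · ♟ · · · ·
· · · · ♟ · · ·
· · · · · · · ·
· ♙ · · · · · ♙
♙ · ♙ ♙ ♙ ♙ ♙ ·
♖ ♘ ♗ ♕ ♔ ♗ ♘ ♖


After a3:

♜ ♞ ♝ ♛ ♚ ♝ ♞ ♜
♟ ♟ ♟ · · ♟ ♟ ♟
· · · ♟ · · · ·
· · · · ♟ · · ·
· · · · · · · ·
♙ ♙ · · · · · ♙
· · ♙ ♙ ♙ ♙ ♙ ·
♖ ♘ ♗ ♕ ♔ ♗ ♘ ♖


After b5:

♜ ♞ ♝ ♛ ♚ ♝ ♞ ♜
♟ · ♟ · · ♟ ♟ ♟
· · · ♟ · · · ·
· ♟ · · ♟ · · ·
· · · · · · · ·
♙ ♙ · · · · · ♙
· · ♙ ♙ ♙ ♙ ♙ ·
♖ ♘ ♗ ♕ ♔ ♗ ♘ ♖


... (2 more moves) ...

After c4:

♜ ♞ ♝ · ♚ ♝ ♞ ♜
♟ · ♟ · · ♟ ♟ ♟
· · · ♟ · · · ·
· ♟ · · ♟ · · ·
· · ♙ · · · · ♛
♙ ♙ · · · · · ♙
♖ · · ♙ ♙ ♙ ♙ ·
· ♘ ♗ ♕ ♔ ♗ ♘ ♖


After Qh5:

♜ ♞ ♝ · ♚ ♝ ♞ ♜
♟ · ♟ · · ♟ ♟ ♟
· · · ♟ · · · ·
· ♟ · · ♟ · · ♛
· · ♙ · · · · ·
♙ ♙ · · · · · ♙
♖ · · ♙ ♙ ♙ ♙ ·
· ♘ ♗ ♕ ♔ ♗ ♘ ♖



  a b c d e f g h
  ─────────────────
8│♜ ♞ ♝ · ♚ ♝ ♞ ♜│8
7│♟ · ♟ · · ♟ ♟ ♟│7
6│· · · ♟ · · · ·│6
5│· ♟ · · ♟ · · ♛│5
4│· · ♙ · · · · ·│4
3│♙ ♙ · · · · · ♙│3
2│♖ · · ♙ ♙ ♙ ♙ ·│2
1│· ♘ ♗ ♕ ♔ ♗ ♘ ♖│1
  ─────────────────
  a b c d e f g h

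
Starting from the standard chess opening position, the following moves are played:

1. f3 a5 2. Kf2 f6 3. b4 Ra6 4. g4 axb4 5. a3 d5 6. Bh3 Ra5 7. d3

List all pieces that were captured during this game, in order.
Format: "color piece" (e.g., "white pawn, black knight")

Tracking captures:
  axb4: captured white pawn

white pawn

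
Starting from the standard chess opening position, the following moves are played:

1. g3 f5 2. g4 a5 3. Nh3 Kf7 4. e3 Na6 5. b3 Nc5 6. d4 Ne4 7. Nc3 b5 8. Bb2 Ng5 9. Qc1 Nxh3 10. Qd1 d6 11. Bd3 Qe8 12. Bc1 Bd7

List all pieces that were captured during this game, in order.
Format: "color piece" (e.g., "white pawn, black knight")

Tracking captures:
  Nxh3: captured white knight

white knight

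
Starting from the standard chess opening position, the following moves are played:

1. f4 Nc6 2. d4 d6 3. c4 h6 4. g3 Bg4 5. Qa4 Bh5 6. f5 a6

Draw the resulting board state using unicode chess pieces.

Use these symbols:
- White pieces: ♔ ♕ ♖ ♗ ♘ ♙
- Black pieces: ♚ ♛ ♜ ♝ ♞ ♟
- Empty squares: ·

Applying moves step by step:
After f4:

♜ ♞ ♝ ♛ ♚ ♝ ♞ ♜
♟ ♟ ♟ ♟ ♟ ♟ ♟ ♟
· · · · · · · ·
· · · · · · · ·
· · · · · ♙ · ·
· · · · · · · ·
♙ ♙ ♙ ♙ ♙ · ♙ ♙
♖ ♘ ♗ ♕ ♔ ♗ ♘ ♖


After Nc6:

♜ · ♝ ♛ ♚ ♝ ♞ ♜
♟ ♟ ♟ ♟ ♟ ♟ ♟ ♟
· · ♞ · · · · ·
· · · · · · · ·
· · · · · ♙ · ·
· · · · · · · ·
♙ ♙ ♙ ♙ ♙ · ♙ ♙
♖ ♘ ♗ ♕ ♔ ♗ ♘ ♖


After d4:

♜ · ♝ ♛ ♚ ♝ ♞ ♜
♟ ♟ ♟ ♟ ♟ ♟ ♟ ♟
· · ♞ · · · · ·
· · · · · · · ·
· · · ♙ · ♙ · ·
· · · · · · · ·
♙ ♙ ♙ · ♙ · ♙ ♙
♖ ♘ ♗ ♕ ♔ ♗ ♘ ♖


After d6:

♜ · ♝ ♛ ♚ ♝ ♞ ♜
♟ ♟ ♟ · ♟ ♟ ♟ ♟
· · ♞ ♟ · · · ·
· · · · · · · ·
· · · ♙ · ♙ · ·
· · · · · · · ·
♙ ♙ ♙ · ♙ · ♙ ♙
♖ ♘ ♗ ♕ ♔ ♗ ♘ ♖


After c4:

♜ · ♝ ♛ ♚ ♝ ♞ ♜
♟ ♟ ♟ · ♟ ♟ ♟ ♟
· · ♞ ♟ · · · ·
· · · · · · · ·
· · ♙ ♙ · ♙ · ·
· · · · · · · ·
♙ ♙ · · ♙ · ♙ ♙
♖ ♘ ♗ ♕ ♔ ♗ ♘ ♖


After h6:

♜ · ♝ ♛ ♚ ♝ ♞ ♜
♟ ♟ ♟ · ♟ ♟ ♟ ·
· · ♞ ♟ · · · ♟
· · · · · · · ·
· · ♙ ♙ · ♙ · ·
· · · · · · · ·
♙ ♙ · · ♙ · ♙ ♙
♖ ♘ ♗ ♕ ♔ ♗ ♘ ♖


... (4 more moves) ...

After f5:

♜ · · ♛ ♚ ♝ ♞ ♜
♟ ♟ ♟ · ♟ ♟ ♟ ·
· · ♞ ♟ · · · ♟
· · · · · ♙ · ♝
♕ · ♙ ♙ · · · ·
· · · · · · ♙ ·
♙ ♙ · · ♙ · · ♙
♖ ♘ ♗ · ♔ ♗ ♘ ♖


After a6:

♜ · · ♛ ♚ ♝ ♞ ♜
· ♟ ♟ · ♟ ♟ ♟ ·
♟ · ♞ ♟ · · · ♟
· · · · · ♙ · ♝
♕ · ♙ ♙ · · · ·
· · · · · · ♙ ·
♙ ♙ · · ♙ · · ♙
♖ ♘ ♗ · ♔ ♗ ♘ ♖



  a b c d e f g h
  ─────────────────
8│♜ · · ♛ ♚ ♝ ♞ ♜│8
7│· ♟ ♟ · ♟ ♟ ♟ ·│7
6│♟ · ♞ ♟ · · · ♟│6
5│· · · · · ♙ · ♝│5
4│♕ · ♙ ♙ · · · ·│4
3│· · · · · · ♙ ·│3
2│♙ ♙ · · ♙ · · ♙│2
1│♖ ♘ ♗ · ♔ ♗ ♘ ♖│1
  ─────────────────
  a b c d e f g h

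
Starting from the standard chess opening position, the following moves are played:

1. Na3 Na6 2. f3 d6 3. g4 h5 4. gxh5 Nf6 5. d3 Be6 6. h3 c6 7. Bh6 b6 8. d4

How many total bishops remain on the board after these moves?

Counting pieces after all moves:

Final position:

  a b c d e f g h
  ─────────────────
8│♜ · · ♛ ♚ ♝ · ♜│8
7│♟ · · · ♟ ♟ ♟ ·│7
6│♞ ♟ ♟ ♟ ♝ ♞ · ♗│6
5│· · · · · · · ♙│5
4│· · · ♙ · · · ·│4
3│♘ · · · · ♙ · ♙│3
2│♙ ♙ ♙ · ♙ · · ·│2
1│♖ · · ♕ ♔ ♗ ♘ ♖│1
  ─────────────────
  a b c d e f g h


4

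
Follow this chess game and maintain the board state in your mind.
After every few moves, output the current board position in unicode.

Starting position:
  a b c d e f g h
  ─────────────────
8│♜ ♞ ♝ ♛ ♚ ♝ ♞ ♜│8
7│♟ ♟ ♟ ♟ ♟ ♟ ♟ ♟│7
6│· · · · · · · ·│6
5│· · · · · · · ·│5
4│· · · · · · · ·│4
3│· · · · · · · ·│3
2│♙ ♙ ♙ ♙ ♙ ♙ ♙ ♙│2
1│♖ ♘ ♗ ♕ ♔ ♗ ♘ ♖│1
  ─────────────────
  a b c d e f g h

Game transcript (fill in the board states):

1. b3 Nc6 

  a b c d e f g h
  ─────────────────
8│♜ · ♝ ♛ ♚ ♝ ♞ ♜│8
7│♟ ♟ ♟ ♟ ♟ ♟ ♟ ♟│7
6│· · ♞ · · · · ·│6
5│· · · · · · · ·│5
4│· · · · · · · ·│4
3│· ♙ · · · · · ·│3
2│♙ · ♙ ♙ ♙ ♙ ♙ ♙│2
1│♖ ♘ ♗ ♕ ♔ ♗ ♘ ♖│1
  ─────────────────
  a b c d e f g h

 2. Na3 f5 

  a b c d e f g h
  ─────────────────
8│♜ · ♝ ♛ ♚ ♝ ♞ ♜│8
7│♟ ♟ ♟ ♟ ♟ · ♟ ♟│7
6│· · ♞ · · · · ·│6
5│· · · · · ♟ · ·│5
4│· · · · · · · ·│4
3│♘ ♙ · · · · · ·│3
2│♙ · ♙ ♙ ♙ ♙ ♙ ♙│2
1│♖ · ♗ ♕ ♔ ♗ ♘ ♖│1
  ─────────────────
  a b c d e f g h

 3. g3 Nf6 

  a b c d e f g h
  ─────────────────
8│♜ · ♝ ♛ ♚ ♝ · ♜│8
7│♟ ♟ ♟ ♟ ♟ · ♟ ♟│7
6│· · ♞ · · ♞ · ·│6
5│· · · · · ♟ · ·│5
4│· · · · · · · ·│4
3│♘ ♙ · · · · ♙ ·│3
2│♙ · ♙ ♙ ♙ ♙ · ♙│2
1│♖ · ♗ ♕ ♔ ♗ ♘ ♖│1
  ─────────────────
  a b c d e f g h



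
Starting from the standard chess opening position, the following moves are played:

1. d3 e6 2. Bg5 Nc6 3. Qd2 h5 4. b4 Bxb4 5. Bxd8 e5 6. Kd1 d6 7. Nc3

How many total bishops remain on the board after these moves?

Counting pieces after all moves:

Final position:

  a b c d e f g h
  ─────────────────
8│♜ · ♝ ♗ ♚ · ♞ ♜│8
7│♟ ♟ ♟ · · ♟ ♟ ·│7
6│· · ♞ ♟ · · · ·│6
5│· · · · ♟ · · ♟│5
4│· ♝ · · · · · ·│4
3│· · ♘ ♙ · · · ·│3
2│♙ · ♙ ♕ ♙ ♙ ♙ ♙│2
1│♖ · · ♔ · ♗ ♘ ♖│1
  ─────────────────
  a b c d e f g h


4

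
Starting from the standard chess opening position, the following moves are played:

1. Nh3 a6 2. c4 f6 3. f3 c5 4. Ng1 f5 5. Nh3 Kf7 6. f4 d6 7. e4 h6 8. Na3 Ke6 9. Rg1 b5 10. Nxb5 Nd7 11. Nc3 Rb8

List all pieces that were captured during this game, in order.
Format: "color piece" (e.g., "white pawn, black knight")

Tracking captures:
  Nxb5: captured black pawn

black pawn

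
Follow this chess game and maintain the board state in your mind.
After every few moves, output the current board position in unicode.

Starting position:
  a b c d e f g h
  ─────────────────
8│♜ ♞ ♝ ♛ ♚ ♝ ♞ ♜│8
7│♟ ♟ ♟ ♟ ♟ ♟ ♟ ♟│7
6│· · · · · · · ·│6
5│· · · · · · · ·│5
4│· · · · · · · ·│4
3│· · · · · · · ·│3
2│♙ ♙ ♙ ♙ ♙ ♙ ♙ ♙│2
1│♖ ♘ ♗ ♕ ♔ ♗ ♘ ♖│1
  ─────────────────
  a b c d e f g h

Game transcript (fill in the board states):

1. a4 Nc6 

  a b c d e f g h
  ─────────────────
8│♜ · ♝ ♛ ♚ ♝ ♞ ♜│8
7│♟ ♟ ♟ ♟ ♟ ♟ ♟ ♟│7
6│· · ♞ · · · · ·│6
5│· · · · · · · ·│5
4│♙ · · · · · · ·│4
3│· · · · · · · ·│3
2│· ♙ ♙ ♙ ♙ ♙ ♙ ♙│2
1│♖ ♘ ♗ ♕ ♔ ♗ ♘ ♖│1
  ─────────────────
  a b c d e f g h

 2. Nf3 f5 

  a b c d e f g h
  ─────────────────
8│♜ · ♝ ♛ ♚ ♝ ♞ ♜│8
7│♟ ♟ ♟ ♟ ♟ · ♟ ♟│7
6│· · ♞ · · · · ·│6
5│· · · · · ♟ · ·│5
4│♙ · · · · · · ·│4
3│· · · · · ♘ · ·│3
2│· ♙ ♙ ♙ ♙ ♙ ♙ ♙│2
1│♖ ♘ ♗ ♕ ♔ ♗ · ♖│1
  ─────────────────
  a b c d e f g h

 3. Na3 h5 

  a b c d e f g h
  ─────────────────
8│♜ · ♝ ♛ ♚ ♝ ♞ ♜│8
7│♟ ♟ ♟ ♟ ♟ · ♟ ·│7
6│· · ♞ · · · · ·│6
5│· · · · · ♟ · ♟│5
4│♙ · · · · · · ·│4
3│♘ · · · · ♘ · ·│3
2│· ♙ ♙ ♙ ♙ ♙ ♙ ♙│2
1│♖ · ♗ ♕ ♔ ♗ · ♖│1
  ─────────────────
  a b c d e f g h

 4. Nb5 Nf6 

  a b c d e f g h
  ─────────────────
8│♜ · ♝ ♛ ♚ ♝ · ♜│8
7│♟ ♟ ♟ ♟ ♟ · ♟ ·│7
6│· · ♞ · · ♞ · ·│6
5│· ♘ · · · ♟ · ♟│5
4│♙ · · · · · · ·│4
3│· · · · · ♘ · ·│3
2│· ♙ ♙ ♙ ♙ ♙ ♙ ♙│2
1│♖ · ♗ ♕ ♔ ♗ · ♖│1
  ─────────────────
  a b c d e f g h

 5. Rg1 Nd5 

  a b c d e f g h
  ─────────────────
8│♜ · ♝ ♛ ♚ ♝ · ♜│8
7│♟ ♟ ♟ ♟ ♟ · ♟ ·│7
6│· · ♞ · · · · ·│6
5│· ♘ · ♞ · ♟ · ♟│5
4│♙ · · · · · · ·│4
3│· · · · · ♘ · ·│3
2│· ♙ ♙ ♙ ♙ ♙ ♙ ♙│2
1│♖ · ♗ ♕ ♔ ♗ ♖ ·│1
  ─────────────────
  a b c d e f g h

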